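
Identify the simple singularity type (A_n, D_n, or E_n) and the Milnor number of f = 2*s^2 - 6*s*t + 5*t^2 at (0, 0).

The Hessian of f at 0 is [[4, -6], [-6, 10]] with rank 2, so corank 0. A Groebner basis of the Jacobian ideal J(f) in C{s,t} is {s, t}; counting standard monomials gives mu = 1. Corank 0: nondegenerate Morse point, so A_1.

Type A_{1}, Milnor number mu = 1.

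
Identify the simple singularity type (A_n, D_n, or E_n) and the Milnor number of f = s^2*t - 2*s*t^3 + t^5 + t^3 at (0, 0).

Type D4, Milnor number mu = 4.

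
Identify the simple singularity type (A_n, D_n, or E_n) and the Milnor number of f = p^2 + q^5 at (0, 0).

Type A_{4}, Milnor number mu = 4.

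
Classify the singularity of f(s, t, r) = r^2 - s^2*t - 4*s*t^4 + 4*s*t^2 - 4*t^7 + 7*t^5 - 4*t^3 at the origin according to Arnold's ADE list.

D6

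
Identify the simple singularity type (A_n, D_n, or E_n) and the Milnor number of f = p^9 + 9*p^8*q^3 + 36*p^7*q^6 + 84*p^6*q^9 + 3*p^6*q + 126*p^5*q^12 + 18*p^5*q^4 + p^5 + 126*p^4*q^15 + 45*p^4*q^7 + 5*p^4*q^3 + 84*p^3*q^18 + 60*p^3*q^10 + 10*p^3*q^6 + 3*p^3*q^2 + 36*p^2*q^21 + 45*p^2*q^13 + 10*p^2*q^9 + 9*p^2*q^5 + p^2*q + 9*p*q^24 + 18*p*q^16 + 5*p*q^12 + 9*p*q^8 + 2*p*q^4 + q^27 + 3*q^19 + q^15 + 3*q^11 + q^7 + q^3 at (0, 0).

Type D4, Milnor number mu = 4.

The Hessian of f at 0 is [[0, 0], [0, 0]] with rank 0, so corank 2. A Groebner basis of the Jacobian ideal J(f) in C{p,q} is {q^3, p^2 + 3*q^2, p*q}; counting standard monomials gives mu = 4. Corank 2; j^3 = q*(p^2 + q^2) splits into three distinct lines over C (the quadratic factor has nonzero discriminant), so D_4.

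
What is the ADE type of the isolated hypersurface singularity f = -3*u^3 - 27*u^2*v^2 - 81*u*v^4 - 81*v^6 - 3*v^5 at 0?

E8

The Hessian of f at 0 has rank 0. Corank 2; j^3 = -3*u^3 is a perfect cube, so E-series; the 5-jet and mu = 8 give E_8.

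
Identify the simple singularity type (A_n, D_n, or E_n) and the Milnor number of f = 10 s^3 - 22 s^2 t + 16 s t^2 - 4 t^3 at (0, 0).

The Hessian of f at 0 is [[0, 0], [0, 0]] with rank 0, so corank 2. A Groebner basis of the Jacobian ideal J(f) in C{s,t} is {t^3, s^2 + 2*t^2, s*t + t^2}; counting standard monomials gives mu = 4. Corank 2; j^3 = 2*(s - t)*(5*s^2 - 6*s*t + 2*t^2) splits into three distinct lines over C (the quadratic factor has nonzero discriminant), so D_4.

Type D_4, Milnor number mu = 4.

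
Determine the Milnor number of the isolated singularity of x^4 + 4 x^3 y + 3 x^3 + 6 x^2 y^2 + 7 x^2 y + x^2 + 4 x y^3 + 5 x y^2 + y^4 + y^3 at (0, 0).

The Hessian of f at 0 has rank 1. Corank 1: A-series; mu = 2 gives A_2.

2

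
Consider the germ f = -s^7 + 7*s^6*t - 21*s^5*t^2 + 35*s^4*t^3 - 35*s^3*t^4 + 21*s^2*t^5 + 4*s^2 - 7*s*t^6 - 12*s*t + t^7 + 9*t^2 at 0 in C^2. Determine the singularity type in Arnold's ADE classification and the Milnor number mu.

Type A_6, Milnor number mu = 6.

The Hessian of f at 0 is [[8, -12], [-12, 18]] with rank 1, so corank 1. A Groebner basis of the Jacobian ideal J(f) in C{s,t} is {t^6, s - 3*t/2}; counting standard monomials gives mu = 6. Corank 1: A-series; mu = 6 gives A_6.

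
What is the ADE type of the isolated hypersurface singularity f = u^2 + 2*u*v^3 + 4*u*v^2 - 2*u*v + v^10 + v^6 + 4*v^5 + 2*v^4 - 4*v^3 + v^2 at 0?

A9

The Hessian of f at 0 has rank 1. Corank 1: A-series; mu = 9 gives A_9.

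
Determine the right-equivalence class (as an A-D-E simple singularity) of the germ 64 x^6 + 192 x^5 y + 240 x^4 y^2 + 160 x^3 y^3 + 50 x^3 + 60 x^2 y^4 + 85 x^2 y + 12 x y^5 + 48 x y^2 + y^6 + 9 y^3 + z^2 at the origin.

The Hessian of f at 0 has rank 1. Corank 2; j^3 = (2*x + y)*(5*x + 3*y)^2 has shape L^2 M (L != M), so D-series; mu = 7 gives D_7.

D_{7}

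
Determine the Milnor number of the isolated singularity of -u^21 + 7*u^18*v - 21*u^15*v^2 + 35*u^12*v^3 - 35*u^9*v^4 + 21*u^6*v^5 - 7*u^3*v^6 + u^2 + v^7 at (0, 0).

The Hessian of f at 0 has rank 1. Corank 1: A-series; mu = 6 gives A_6.

6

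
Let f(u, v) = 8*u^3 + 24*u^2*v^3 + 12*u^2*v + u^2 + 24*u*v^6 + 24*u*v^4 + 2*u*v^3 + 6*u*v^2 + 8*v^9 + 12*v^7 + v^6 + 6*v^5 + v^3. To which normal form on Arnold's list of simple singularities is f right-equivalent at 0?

A_{2}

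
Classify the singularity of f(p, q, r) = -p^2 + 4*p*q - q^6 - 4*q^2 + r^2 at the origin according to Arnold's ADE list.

The Hessian of f at 0 has rank 2. Corank 1: A-series; mu = 5 gives A_5.

A_5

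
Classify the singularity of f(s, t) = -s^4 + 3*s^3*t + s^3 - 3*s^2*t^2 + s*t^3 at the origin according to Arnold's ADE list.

E7

The Hessian of f at 0 has rank 0. Corank 2; j^3 = s^3 is a perfect cube, so E-series; the 4-jet and mu = 7 give E_7.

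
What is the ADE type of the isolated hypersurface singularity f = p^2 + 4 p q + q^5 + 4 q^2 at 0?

The Hessian of f at 0 is [[2, 4], [4, 8]] with rank 1, so corank 1. A Groebner basis of the Jacobian ideal J(f) in C{p,q} is {q^4, p + 2*q}; counting standard monomials gives mu = 4. Corank 1: A-series; mu = 4 gives A_4.

A4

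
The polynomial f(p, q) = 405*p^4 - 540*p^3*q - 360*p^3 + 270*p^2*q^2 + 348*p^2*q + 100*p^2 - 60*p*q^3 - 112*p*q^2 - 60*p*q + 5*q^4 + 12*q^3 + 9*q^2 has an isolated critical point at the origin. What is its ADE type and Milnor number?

The Hessian of f at 0 is [[200, -60], [-60, 18]] with rank 1, so corank 1. A Groebner basis of the Jacobian ideal J(f) in C{p,q} is {p^2 - 45*p + 27*q/2, p*q - 150*p + 45*q, -500*p + q^2 + 150*q}; counting standard monomials gives mu = 3. Corank 1: A-series; mu = 3 gives A_3.

Type A3, Milnor number mu = 3.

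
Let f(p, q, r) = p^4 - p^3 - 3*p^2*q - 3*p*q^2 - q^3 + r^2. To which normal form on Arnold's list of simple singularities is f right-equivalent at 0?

E6

The Hessian of f at 0 is [[0, 0, 0], [0, 0, 0], [0, 0, 2]] with rank 1, so corank 2. A Groebner basis of the Jacobian ideal J(f) in C{p,q,r} is {q^4, p*q^2 + 2*q^3/3, p^2 + 2*p*q + q^2, r}; counting standard monomials gives mu = 6. Corank 2; j^3 = -(p + q)^3 is a perfect cube, so E-series; the 4-jet and mu = 6 give E_6.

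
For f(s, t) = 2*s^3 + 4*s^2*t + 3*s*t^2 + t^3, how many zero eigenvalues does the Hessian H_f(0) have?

The Hessian at 0 is [[0, 0], [0, 0]] of rank 0; hence corank 2.

2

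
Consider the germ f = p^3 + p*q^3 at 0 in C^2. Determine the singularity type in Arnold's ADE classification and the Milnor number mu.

The Hessian of f at 0 has rank 0. Corank 2; j^3 = p^3 is a perfect cube, so E-series; the 4-jet and mu = 7 give E_7.

Type E_7, Milnor number mu = 7.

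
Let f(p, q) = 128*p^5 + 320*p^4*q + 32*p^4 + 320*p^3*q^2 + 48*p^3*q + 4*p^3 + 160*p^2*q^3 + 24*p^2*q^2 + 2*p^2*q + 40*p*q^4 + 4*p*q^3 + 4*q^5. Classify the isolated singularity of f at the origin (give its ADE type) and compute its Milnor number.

The Hessian of f at 0 is [[0, 0], [0, 0]] with rank 0, so corank 2. A Groebner basis of the Jacobian ideal J(f) in C{p,q} is {p^3, p^2*q, -p^2/4 + p*q^2, 7*p^2/2 + p*q + q^3}; counting standard monomials gives mu = 6. Corank 2; j^3 = 2*p^2*(2*p + q) has shape L^2 M (L != M), so D-series; mu = 6 gives D_6.

Type D6, Milnor number mu = 6.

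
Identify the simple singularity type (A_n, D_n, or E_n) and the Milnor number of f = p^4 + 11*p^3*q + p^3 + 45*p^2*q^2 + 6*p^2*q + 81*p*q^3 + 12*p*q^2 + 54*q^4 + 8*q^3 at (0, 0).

The Hessian of f at 0 has rank 0. Corank 2; j^3 = (p + 2*q)^3 is a perfect cube, so E-series; the 4-jet and mu = 7 give E_7.

Type E_7, Milnor number mu = 7.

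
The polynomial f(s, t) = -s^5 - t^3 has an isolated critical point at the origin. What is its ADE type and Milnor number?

Type E_8, Milnor number mu = 8.

The Hessian of f at 0 has rank 0. Corank 2; j^3 = -t^3 is a perfect cube, so E-series; the 5-jet and mu = 8 give E_8.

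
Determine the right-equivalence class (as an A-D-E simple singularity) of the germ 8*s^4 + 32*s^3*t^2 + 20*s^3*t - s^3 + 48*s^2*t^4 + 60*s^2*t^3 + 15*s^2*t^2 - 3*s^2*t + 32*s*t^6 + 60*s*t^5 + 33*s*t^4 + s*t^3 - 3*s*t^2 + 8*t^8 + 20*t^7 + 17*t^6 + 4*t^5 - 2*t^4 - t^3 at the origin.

E7

The Hessian of f at 0 has rank 0. Corank 2; j^3 = -(s + t)^3 is a perfect cube, so E-series; the 4-jet and mu = 7 give E_7.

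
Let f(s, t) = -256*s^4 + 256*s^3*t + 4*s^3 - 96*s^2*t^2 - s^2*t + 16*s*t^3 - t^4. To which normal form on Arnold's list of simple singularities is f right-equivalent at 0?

D_{5}

The Hessian of f at 0 has rank 0. Corank 2; j^3 = s^2*(4*s - t) has shape L^2 M (L != M), so D-series; mu = 5 gives D_5.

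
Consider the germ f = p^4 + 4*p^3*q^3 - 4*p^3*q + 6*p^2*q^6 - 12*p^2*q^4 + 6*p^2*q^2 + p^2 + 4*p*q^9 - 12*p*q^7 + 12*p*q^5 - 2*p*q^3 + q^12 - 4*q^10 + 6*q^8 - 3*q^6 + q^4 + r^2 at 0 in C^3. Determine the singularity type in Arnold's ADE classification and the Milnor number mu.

Type A_{3}, Milnor number mu = 3.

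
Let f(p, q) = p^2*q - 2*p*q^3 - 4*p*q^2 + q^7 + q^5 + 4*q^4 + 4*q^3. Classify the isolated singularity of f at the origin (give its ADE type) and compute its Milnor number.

The Hessian of f at 0 is [[0, 0], [0, 0]] with rank 0, so corank 2. A Groebner basis of the Jacobian ideal J(f) in C{p,q} is {p^2*q^2 - 4*p^2*q + p^2/7 + 83*p*q^2/7 - 58*p*q/7 + 16*q^2, p^3 - 6*p^2*q + p^2/7 + 83*p*q^2/7 - 58*p*q/7 + 16*q^2, -p*q + q^3 + 2*q^2}; counting standard monomials gives mu = 8. Corank 2; j^3 = q*(p - 2*q)^2 has shape L^2 M (L != M), so D-series; mu = 8 gives D_8.

Type D_8, Milnor number mu = 8.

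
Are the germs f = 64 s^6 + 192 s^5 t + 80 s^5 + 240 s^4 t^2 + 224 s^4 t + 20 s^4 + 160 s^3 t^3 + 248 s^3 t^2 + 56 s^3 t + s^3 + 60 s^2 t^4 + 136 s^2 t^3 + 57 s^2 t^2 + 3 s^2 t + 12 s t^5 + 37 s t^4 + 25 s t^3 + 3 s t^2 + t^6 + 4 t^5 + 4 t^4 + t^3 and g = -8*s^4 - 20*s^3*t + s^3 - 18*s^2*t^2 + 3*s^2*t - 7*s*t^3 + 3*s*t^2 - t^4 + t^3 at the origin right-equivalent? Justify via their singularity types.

Yes.

The Hessian of f at 0 is [[0, 0], [0, 0]] with rank 0, so corank 2. A Groebner basis of the Jacobian ideal J(f) in C{s,t} is {-3*s^2/5 - 6*s*t/5 + t^4 + t^3/5 - 3*t^2/5, s^3 + t^3, s^2*t + s^2/5 + 2*s*t/5 - 16*t^3/15 + t^2/5, -s^2/5 + s*t^2 - 2*s*t/5 + 16*t^3/15 - t^2/5}; counting standard monomials gives mu = 7. Corank 2; j^3 = (s + t)^3 is a perfect cube, so E-series; the 4-jet and mu = 7 give E_7. The Hessian of g at 0 is [[0, 0], [0, 0]] with rank 0, so corank 2. A Groebner basis of the Jacobian ideal J(g) in C{s,t} is {3*s^2/4 + 3*s*t/2 + t^4 + t^3/4 + 3*t^2/4, s^3 - 9*s^2/4 - 9*s*t/2 + t^3/4 - 9*t^2/4, s^2*t + 7*s^2/4 + 7*s*t/2 - 5*t^3/12 + 7*t^2/4, -s^2 + s*t^2 - 2*s*t + 2*t^3/3 - t^2}; counting standard monomials gives mu = 7. Corank 2; j^3 = (s + t)^3 is a perfect cube, so E-series; the 4-jet and mu = 7 give E_7. Both have type E_7, hence right-equivalent.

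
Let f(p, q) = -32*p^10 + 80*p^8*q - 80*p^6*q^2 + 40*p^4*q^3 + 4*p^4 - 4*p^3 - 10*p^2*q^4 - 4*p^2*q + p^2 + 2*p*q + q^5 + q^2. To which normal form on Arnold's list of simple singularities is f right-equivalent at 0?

A4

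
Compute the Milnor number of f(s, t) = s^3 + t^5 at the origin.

8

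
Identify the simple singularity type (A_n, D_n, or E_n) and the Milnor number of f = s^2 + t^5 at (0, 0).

Type A4, Milnor number mu = 4.

The Hessian of f at 0 is [[2, 0], [0, 0]] with rank 1, so corank 1. A Groebner basis of the Jacobian ideal J(f) in C{s,t} is {t^4, s}; counting standard monomials gives mu = 4. Corank 1: A-series; mu = 4 gives A_4.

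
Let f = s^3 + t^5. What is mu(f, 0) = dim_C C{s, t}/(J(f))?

8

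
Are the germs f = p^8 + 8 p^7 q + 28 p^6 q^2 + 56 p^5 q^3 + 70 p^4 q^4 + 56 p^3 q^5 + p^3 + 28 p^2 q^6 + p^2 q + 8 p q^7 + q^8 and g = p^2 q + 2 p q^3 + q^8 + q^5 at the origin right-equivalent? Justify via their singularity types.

Yes.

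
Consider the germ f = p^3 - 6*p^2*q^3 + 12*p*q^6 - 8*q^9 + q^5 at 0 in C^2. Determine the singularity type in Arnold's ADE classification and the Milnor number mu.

The Hessian of f at 0 has rank 0. Corank 2; j^3 = p^3 is a perfect cube, so E-series; the 5-jet and mu = 8 give E_8.

Type E8, Milnor number mu = 8.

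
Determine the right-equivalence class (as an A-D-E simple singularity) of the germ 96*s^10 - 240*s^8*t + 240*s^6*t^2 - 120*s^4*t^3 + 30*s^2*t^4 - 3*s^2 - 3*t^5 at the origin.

The Hessian of f at 0 is [[-6, 0], [0, 0]] with rank 1, so corank 1. A Groebner basis of the Jacobian ideal J(f) in C{s,t} is {t^4, s}; counting standard monomials gives mu = 4. Corank 1: A-series; mu = 4 gives A_4.

A4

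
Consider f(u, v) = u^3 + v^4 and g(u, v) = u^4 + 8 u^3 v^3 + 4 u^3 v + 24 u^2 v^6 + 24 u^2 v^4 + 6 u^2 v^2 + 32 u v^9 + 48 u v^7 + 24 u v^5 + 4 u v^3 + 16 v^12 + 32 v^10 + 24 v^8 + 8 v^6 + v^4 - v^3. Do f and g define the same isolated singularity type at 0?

Yes.

The Hessian of f at 0 is [[0, 0], [0, 0]] with rank 0, so corank 2. A Groebner basis of the Jacobian ideal J(f) in C{u,v} is {v^3, u^2}; counting standard monomials gives mu = 6. Corank 2; j^3 = u^3 is a perfect cube, so E-series; the 4-jet and mu = 6 give E_6. The Hessian of g at 0 is [[0, 0], [0, 0]] with rank 0, so corank 2. A Groebner basis of the Jacobian ideal J(g) in C{u,v} is {u^3 + 3*u^2*v, v^2}; counting standard monomials gives mu = 6. Corank 2; j^3 = -v^3 is a perfect cube, so E-series; the 4-jet and mu = 6 give E_6. Both have type E_6, hence right-equivalent.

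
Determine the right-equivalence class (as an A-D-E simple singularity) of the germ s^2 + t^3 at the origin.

The Hessian of f at 0 has rank 1. Corank 1: A-series; mu = 2 gives A_2.

A_{2}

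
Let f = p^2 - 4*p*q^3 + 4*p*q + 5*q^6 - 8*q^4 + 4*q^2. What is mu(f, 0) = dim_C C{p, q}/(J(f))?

5

The Hessian of f at 0 has rank 1. Corank 1: A-series; mu = 5 gives A_5.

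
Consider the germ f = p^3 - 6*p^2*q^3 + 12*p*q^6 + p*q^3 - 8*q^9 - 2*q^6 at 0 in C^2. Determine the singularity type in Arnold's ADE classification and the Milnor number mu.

The Hessian of f at 0 has rank 0. Corank 2; j^3 = p^3 is a perfect cube, so E-series; the 4-jet and mu = 7 give E_7.

Type E_{7}, Milnor number mu = 7.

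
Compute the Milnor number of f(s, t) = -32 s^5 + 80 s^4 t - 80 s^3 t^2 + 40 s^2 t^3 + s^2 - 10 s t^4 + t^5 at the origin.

4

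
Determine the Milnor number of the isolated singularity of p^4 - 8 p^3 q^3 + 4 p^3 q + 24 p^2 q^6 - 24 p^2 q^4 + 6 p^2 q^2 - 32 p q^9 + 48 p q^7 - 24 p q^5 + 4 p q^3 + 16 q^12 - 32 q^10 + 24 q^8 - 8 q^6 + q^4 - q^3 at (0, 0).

The Hessian of f at 0 has rank 0. Corank 2; j^3 = -q^3 is a perfect cube, so E-series; the 4-jet and mu = 6 give E_6.

6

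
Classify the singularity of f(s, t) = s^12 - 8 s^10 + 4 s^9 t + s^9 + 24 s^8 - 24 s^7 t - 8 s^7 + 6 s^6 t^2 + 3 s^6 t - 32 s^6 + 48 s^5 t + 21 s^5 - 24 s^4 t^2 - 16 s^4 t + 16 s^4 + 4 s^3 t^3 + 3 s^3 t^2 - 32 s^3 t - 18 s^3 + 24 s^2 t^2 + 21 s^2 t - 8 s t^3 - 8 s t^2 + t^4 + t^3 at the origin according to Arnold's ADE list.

D_{5}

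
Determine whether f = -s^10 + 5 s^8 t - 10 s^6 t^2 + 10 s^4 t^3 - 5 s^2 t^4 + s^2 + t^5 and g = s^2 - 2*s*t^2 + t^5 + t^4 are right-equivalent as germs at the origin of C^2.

The Hessian of f at 0 has rank 1. Corank 1: A-series; mu = 4 gives A_4. The Hessian of g at 0 has rank 1. Corank 1: A-series; mu = 4 gives A_4. Both have type A_4, hence right-equivalent.

Yes.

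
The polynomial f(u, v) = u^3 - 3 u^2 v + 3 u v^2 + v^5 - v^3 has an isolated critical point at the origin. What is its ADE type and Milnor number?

Type E8, Milnor number mu = 8.

The Hessian of f at 0 has rank 0. Corank 2; j^3 = (u - v)^3 is a perfect cube, so E-series; the 5-jet and mu = 8 give E_8.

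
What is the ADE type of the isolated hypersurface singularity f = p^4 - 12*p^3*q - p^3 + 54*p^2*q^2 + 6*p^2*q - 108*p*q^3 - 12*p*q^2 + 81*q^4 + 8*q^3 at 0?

E_6

The Hessian of f at 0 is [[0, 0], [0, 0]] with rank 0, so corank 2. A Groebner basis of the Jacobian ideal J(f) in C{p,q} is {q^4, p*q^2 - 7*q^3/3, p^2 - 4*p*q + 4*q^2}; counting standard monomials gives mu = 6. Corank 2; j^3 = -(p - 2*q)^3 is a perfect cube, so E-series; the 4-jet and mu = 6 give E_6.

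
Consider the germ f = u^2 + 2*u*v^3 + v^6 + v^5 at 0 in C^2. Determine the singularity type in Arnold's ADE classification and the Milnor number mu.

Type A4, Milnor number mu = 4.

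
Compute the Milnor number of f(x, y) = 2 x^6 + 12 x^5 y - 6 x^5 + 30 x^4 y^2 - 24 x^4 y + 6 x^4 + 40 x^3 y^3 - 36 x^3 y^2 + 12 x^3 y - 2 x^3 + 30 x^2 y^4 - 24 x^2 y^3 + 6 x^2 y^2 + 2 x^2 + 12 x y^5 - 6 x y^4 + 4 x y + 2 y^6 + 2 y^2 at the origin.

2

The Hessian of f at 0 has rank 1. Corank 1: A-series; mu = 2 gives A_2.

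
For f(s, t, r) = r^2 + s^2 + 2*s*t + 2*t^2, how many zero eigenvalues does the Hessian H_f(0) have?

0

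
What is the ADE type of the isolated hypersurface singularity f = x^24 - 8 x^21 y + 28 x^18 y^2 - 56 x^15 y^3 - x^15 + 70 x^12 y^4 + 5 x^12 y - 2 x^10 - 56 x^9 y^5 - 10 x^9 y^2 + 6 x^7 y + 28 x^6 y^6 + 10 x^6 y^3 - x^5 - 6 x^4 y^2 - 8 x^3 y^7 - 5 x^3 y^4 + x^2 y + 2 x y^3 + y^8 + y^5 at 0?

D_{9}

The Hessian of f at 0 is [[0, 0], [0, 0]] with rank 0, so corank 2. A Groebner basis of the Jacobian ideal J(f) in C{x,y} is {x^4, x^3*y - x^2/8 - x*y^2/8, x^3 + x^2*y^2, x*y + y^3}; counting standard monomials gives mu = 9. Corank 2; j^3 = x^2*y has shape L^2 M (L != M), so D-series; mu = 9 gives D_9.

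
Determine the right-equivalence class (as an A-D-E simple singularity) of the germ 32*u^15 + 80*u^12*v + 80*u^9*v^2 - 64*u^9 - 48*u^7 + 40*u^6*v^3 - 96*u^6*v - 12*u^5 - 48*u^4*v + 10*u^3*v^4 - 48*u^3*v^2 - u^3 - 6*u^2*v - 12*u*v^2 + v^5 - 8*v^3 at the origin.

E8

The Hessian of f at 0 has rank 0. Corank 2; j^3 = -(u + 2*v)^3 is a perfect cube, so E-series; the 5-jet and mu = 8 give E_8.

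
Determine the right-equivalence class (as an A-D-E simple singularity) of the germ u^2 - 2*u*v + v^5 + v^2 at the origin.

The Hessian of f at 0 is [[2, -2], [-2, 2]] with rank 1, so corank 1. A Groebner basis of the Jacobian ideal J(f) in C{u,v} is {v^4, u - v}; counting standard monomials gives mu = 4. Corank 1: A-series; mu = 4 gives A_4.

A_{4}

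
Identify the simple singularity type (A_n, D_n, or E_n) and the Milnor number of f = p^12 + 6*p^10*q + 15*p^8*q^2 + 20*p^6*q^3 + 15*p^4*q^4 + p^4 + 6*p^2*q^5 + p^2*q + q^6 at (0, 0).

The Hessian of f at 0 has rank 0. Corank 2; j^3 = p^2*q has shape L^2 M (L != M), so D-series; mu = 7 gives D_7.

Type D_7, Milnor number mu = 7.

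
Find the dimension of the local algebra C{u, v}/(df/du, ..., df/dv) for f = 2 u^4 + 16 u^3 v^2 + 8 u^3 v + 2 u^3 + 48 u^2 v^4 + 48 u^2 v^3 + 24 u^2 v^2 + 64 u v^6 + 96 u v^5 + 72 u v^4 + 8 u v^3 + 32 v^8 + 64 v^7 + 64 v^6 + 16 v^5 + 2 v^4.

6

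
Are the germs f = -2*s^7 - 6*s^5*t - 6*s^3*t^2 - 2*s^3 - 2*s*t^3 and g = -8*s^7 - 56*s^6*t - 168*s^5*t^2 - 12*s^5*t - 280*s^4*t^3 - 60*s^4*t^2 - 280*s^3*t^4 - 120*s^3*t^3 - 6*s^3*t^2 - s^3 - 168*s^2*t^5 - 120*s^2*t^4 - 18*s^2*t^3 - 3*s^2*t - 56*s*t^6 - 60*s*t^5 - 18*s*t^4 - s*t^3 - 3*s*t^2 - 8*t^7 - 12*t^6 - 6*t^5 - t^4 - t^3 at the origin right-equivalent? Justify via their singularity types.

The Hessian of f at 0 has rank 0. Corank 2; j^3 = -2*s^3 is a perfect cube, so E-series; the 4-jet and mu = 7 give E_7. The Hessian of g at 0 has rank 0. Corank 2; j^3 = -(s + t)^3 is a perfect cube, so E-series; the 4-jet and mu = 7 give E_7. Both have type E_7, hence right-equivalent.

Yes.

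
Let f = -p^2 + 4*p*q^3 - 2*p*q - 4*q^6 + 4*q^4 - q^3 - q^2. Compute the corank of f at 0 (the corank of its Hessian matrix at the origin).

Hessian at 0 has rank 1.

1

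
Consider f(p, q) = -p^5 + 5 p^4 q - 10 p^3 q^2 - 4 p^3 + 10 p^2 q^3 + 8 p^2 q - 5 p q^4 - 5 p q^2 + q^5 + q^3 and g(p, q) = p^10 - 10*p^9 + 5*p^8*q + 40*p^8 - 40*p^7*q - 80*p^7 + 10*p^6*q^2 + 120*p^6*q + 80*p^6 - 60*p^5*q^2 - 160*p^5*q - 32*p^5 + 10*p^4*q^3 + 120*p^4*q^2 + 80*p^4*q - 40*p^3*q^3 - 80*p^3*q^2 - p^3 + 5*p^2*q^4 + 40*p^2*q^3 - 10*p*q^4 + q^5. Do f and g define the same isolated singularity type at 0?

No.

The Hessian of f at 0 has rank 0. Corank 2; j^3 = -(p - q)*(2*p - q)^2 has shape L^2 M (L != M), so D-series; mu = 6 gives D_6. The Hessian of g at 0 has rank 0. Corank 2; j^3 = -p^3 is a perfect cube, so E-series; the 5-jet and mu = 8 give E_8. f is D_6 but g is E_8, hence not right-equivalent.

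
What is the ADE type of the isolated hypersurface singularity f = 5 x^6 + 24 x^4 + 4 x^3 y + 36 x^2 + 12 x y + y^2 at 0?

A5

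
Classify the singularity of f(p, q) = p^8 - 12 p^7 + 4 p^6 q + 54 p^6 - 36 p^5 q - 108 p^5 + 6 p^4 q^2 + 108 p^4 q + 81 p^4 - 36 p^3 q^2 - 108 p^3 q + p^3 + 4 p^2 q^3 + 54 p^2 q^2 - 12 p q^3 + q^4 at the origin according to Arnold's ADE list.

E_6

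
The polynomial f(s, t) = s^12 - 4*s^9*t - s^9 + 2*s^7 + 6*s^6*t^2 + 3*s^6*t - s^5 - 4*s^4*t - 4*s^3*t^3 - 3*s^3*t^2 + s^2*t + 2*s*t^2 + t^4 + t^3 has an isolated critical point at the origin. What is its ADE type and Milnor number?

Type D_{5}, Milnor number mu = 5.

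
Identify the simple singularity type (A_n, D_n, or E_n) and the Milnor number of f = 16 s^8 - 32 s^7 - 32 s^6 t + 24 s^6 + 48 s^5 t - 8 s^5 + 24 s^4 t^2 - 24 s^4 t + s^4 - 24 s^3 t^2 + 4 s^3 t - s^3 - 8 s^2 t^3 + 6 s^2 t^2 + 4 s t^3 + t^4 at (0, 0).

Type E_{6}, Milnor number mu = 6.

The Hessian of f at 0 is [[0, 0], [0, 0]] with rank 0, so corank 2. A Groebner basis of the Jacobian ideal J(f) in C{s,t} is {t^4, s*t^2 + t^3/3, s^2}; counting standard monomials gives mu = 6. Corank 2; j^3 = -s^3 is a perfect cube, so E-series; the 4-jet and mu = 6 give E_6.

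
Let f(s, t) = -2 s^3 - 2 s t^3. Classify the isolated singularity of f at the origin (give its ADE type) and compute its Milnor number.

Type E7, Milnor number mu = 7.

The Hessian of f at 0 has rank 0. Corank 2; j^3 = -2*s^3 is a perfect cube, so E-series; the 4-jet and mu = 7 give E_7.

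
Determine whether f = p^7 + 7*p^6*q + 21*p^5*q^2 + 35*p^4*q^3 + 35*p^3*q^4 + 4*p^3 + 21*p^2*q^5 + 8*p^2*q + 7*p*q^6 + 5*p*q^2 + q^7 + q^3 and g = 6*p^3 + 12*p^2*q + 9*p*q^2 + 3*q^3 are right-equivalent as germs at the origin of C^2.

No.

The Hessian of f at 0 has rank 0. Corank 2; j^3 = (p + q)*(2*p + q)^2 has shape L^2 M (L != M), so D-series; mu = 8 gives D_8. The Hessian of g at 0 has rank 0. Corank 2; j^3 = 3*(p + q)*(2*p^2 + 2*p*q + q^2) splits into three distinct lines over C (the quadratic factor has nonzero discriminant), so D_4. f is D_8 but g is D_4, hence not right-equivalent.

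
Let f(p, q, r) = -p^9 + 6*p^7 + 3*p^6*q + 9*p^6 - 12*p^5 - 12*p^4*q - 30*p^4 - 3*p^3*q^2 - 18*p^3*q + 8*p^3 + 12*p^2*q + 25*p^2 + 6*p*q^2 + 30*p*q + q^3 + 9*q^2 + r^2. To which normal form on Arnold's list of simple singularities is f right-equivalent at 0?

A_{2}

The Hessian of f at 0 is [[50, 30, 0], [30, 18, 0], [0, 0, 2]] with rank 2, so corank 1. A Groebner basis of the Jacobian ideal J(f) in C{p,q,r} is {q^2, p + 3*q/5, r}; counting standard monomials gives mu = 2. Corank 1: A-series; mu = 2 gives A_2.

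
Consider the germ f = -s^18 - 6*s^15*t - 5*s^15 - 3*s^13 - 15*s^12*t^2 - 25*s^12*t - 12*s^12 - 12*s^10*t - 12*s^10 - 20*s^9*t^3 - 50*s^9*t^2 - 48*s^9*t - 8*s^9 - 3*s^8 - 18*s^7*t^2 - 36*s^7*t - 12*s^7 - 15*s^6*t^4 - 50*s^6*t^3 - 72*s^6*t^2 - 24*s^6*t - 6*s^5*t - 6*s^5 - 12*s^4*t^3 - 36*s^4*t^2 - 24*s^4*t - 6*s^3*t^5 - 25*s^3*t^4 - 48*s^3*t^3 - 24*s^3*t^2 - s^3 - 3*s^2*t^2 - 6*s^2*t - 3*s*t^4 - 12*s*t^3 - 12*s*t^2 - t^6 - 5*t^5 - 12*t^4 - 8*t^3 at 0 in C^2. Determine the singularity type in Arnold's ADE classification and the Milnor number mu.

Type E8, Milnor number mu = 8.

The Hessian of f at 0 is [[0, 0], [0, 0]] with rank 0, so corank 2. A Groebner basis of the Jacobian ideal J(f) in C{s,t} is {-s^2/32 + s*t^3 - s*t^2/16 - s*t/8 - t^3/8 - t^2/8, t^4, s^3 - 3*s^2/8 - 51*s*t^2/4 - 3*s*t/2 - 35*t^3/2 - 3*t^2/2, s^2*t + s^2/16 + 33*s*t^2/8 + s*t/4 + 17*t^3/4 + t^2/4}; counting standard monomials gives mu = 8. Corank 2; j^3 = -(s + 2*t)^3 is a perfect cube, so E-series; the 5-jet and mu = 8 give E_8.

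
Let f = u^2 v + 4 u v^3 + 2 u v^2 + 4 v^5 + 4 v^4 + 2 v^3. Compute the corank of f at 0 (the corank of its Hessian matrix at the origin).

2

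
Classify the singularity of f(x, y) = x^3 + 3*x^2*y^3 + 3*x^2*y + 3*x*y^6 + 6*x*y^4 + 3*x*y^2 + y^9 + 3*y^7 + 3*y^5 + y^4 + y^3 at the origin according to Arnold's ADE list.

E_6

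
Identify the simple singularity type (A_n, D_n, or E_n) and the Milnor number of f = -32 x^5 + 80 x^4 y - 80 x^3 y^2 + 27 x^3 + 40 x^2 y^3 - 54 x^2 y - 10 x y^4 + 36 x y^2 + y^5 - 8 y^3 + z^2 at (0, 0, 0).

Type E8, Milnor number mu = 8.

The Hessian of f at 0 has rank 1. Corank 2; j^3 = (3*x - 2*y)^3 is a perfect cube, so E-series; the 5-jet and mu = 8 give E_8.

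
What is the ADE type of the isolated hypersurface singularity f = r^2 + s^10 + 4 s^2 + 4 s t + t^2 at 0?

A_9

The Hessian of f at 0 has rank 2. Corank 1: A-series; mu = 9 gives A_9.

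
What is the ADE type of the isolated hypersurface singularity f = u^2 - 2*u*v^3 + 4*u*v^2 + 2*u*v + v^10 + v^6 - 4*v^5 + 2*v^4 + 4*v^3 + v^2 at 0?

A_9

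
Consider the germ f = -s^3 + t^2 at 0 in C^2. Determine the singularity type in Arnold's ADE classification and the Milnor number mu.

Type A_{2}, Milnor number mu = 2.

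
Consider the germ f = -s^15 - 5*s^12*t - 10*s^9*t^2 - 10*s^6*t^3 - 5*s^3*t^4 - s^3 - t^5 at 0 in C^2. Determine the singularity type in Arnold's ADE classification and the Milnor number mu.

Type E_8, Milnor number mu = 8.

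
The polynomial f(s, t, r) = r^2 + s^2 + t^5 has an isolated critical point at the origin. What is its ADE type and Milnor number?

Type A_4, Milnor number mu = 4.

The Hessian of f at 0 is [[2, 0, 0], [0, 0, 0], [0, 0, 2]] with rank 2, so corank 1. A Groebner basis of the Jacobian ideal J(f) in C{s,t,r} is {t^4, s, r}; counting standard monomials gives mu = 4. Corank 1: A-series; mu = 4 gives A_4.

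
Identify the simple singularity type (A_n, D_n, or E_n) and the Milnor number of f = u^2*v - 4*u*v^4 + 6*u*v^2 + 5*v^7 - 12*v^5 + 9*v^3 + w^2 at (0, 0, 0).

Type D_8, Milnor number mu = 8.

The Hessian of f at 0 has rank 1. Corank 2; j^3 = v*(u + 3*v)^2 has shape L^2 M (L != M), so D-series; mu = 8 gives D_8.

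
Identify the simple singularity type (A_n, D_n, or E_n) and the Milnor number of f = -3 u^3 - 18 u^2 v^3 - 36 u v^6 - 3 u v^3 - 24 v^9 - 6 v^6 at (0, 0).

The Hessian of f at 0 has rank 0. Corank 2; j^3 = -3*u^3 is a perfect cube, so E-series; the 4-jet and mu = 7 give E_7.

Type E7, Milnor number mu = 7.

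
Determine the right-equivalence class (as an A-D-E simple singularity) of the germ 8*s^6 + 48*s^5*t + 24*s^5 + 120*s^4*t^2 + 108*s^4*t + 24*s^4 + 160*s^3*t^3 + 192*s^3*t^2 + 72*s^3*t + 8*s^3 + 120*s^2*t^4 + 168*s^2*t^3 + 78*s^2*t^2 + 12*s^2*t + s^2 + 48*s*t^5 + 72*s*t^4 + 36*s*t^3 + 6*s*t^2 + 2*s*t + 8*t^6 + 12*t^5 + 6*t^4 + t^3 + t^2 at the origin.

A_2

The Hessian of f at 0 is [[2, 2], [2, 2]] with rank 1, so corank 1. A Groebner basis of the Jacobian ideal J(f) in C{s,t} is {t^2, s + t}; counting standard monomials gives mu = 2. Corank 1: A-series; mu = 2 gives A_2.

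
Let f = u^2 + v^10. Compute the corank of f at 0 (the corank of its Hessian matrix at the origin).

1

The Hessian at 0 is [[2, 0], [0, 0]] of rank 1; hence corank 1.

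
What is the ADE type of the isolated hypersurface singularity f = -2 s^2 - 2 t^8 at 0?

The Hessian of f at 0 is [[-4, 0], [0, 0]] with rank 1, so corank 1. A Groebner basis of the Jacobian ideal J(f) in C{s,t} is {t^7, s}; counting standard monomials gives mu = 7. Corank 1: A-series; mu = 7 gives A_7.

A7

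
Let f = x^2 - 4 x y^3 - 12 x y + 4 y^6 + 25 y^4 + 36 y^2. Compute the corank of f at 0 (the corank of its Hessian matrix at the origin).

1

Hessian at 0 has rank 1.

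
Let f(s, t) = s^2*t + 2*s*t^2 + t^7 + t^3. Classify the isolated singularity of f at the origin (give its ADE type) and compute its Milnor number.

The Hessian of f at 0 is [[0, 0], [0, 0]] with rank 0, so corank 2. A Groebner basis of the Jacobian ideal J(f) in C{s,t} is {s^2/7 + t^6 - t^2/7, s^3 + t^3, s*t + t^2}; counting standard monomials gives mu = 8. Corank 2; j^3 = t*(s + t)^2 has shape L^2 M (L != M), so D-series; mu = 8 gives D_8.

Type D_8, Milnor number mu = 8.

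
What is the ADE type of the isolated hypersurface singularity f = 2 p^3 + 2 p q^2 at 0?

D4

The Hessian of f at 0 has rank 0. Corank 2; j^3 = 2*p*(p^2 + q^2) splits into three distinct lines over C (the quadratic factor has nonzero discriminant), so D_4.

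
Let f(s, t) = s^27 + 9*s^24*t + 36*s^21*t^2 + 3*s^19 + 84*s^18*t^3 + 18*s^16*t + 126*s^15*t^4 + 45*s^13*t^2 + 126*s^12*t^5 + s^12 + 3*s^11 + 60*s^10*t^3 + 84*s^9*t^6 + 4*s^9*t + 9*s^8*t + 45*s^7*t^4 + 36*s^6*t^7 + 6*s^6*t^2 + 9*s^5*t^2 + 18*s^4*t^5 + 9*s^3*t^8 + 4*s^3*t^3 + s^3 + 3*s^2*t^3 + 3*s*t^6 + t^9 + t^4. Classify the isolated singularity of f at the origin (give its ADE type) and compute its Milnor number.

Type E6, Milnor number mu = 6.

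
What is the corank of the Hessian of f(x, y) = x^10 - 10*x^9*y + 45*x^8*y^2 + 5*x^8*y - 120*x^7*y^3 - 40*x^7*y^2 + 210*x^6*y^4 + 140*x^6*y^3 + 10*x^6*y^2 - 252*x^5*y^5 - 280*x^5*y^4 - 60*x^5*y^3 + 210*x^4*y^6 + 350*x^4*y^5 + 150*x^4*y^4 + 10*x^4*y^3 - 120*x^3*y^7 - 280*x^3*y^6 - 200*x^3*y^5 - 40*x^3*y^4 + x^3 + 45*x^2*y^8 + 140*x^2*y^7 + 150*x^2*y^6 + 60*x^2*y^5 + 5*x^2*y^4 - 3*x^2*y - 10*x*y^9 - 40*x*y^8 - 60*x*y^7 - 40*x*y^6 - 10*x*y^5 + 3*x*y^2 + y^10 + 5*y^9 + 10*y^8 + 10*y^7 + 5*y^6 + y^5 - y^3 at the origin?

2

Hessian at 0 has rank 0.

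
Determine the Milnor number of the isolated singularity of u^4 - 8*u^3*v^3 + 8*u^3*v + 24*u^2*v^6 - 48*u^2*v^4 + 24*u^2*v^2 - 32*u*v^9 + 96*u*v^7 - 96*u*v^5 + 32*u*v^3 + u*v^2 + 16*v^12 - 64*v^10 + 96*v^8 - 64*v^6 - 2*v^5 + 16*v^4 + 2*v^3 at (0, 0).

5

The Hessian of f at 0 is [[0, 0], [0, 0]] with rank 0, so corank 2. A Groebner basis of the Jacobian ideal J(f) in C{u,v} is {u^3 + v^2/4, v^3, u*v + 2*v^2}; counting standard monomials gives mu = 5. Corank 2; j^3 = v^2*(u + 2*v) has shape L^2 M (L != M), so D-series; mu = 5 gives D_5.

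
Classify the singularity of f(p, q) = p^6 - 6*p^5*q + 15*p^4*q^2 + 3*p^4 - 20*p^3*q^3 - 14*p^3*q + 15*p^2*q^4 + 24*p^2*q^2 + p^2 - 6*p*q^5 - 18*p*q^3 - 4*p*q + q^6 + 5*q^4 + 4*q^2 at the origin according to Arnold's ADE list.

A_{3}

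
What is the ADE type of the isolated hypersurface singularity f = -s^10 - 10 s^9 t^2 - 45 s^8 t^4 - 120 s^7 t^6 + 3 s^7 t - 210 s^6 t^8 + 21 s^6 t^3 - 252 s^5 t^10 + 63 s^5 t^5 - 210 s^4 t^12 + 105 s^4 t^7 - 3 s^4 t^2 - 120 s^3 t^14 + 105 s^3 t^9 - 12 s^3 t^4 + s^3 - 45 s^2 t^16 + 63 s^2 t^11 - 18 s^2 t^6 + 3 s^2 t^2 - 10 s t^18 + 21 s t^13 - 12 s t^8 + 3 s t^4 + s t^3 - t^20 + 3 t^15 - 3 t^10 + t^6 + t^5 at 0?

E_7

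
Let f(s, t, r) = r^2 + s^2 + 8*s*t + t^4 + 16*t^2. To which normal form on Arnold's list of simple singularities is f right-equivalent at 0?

A3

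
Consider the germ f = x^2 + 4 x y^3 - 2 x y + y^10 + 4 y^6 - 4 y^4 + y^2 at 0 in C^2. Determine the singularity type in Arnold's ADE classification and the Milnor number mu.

Type A9, Milnor number mu = 9.

The Hessian of f at 0 has rank 1. Corank 1: A-series; mu = 9 gives A_9.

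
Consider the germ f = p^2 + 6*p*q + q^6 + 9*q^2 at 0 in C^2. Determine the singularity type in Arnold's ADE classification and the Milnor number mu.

Type A_{5}, Milnor number mu = 5.

The Hessian of f at 0 has rank 1. Corank 1: A-series; mu = 5 gives A_5.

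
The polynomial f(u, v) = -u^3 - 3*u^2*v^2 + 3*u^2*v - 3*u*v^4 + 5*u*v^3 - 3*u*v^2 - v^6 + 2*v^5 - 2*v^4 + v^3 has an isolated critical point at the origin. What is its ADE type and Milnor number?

Type E_7, Milnor number mu = 7.

The Hessian of f at 0 has rank 0. Corank 2; j^3 = -(u - v)^3 is a perfect cube, so E-series; the 4-jet and mu = 7 give E_7.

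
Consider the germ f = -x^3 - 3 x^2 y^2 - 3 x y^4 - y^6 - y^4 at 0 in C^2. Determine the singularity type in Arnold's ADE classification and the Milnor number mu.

Type E6, Milnor number mu = 6.

The Hessian of f at 0 has rank 0. Corank 2; j^3 = -x^3 is a perfect cube, so E-series; the 4-jet and mu = 6 give E_6.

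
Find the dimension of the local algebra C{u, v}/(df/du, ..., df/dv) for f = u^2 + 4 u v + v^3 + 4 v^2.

2

The Hessian of f at 0 has rank 1. Corank 1: A-series; mu = 2 gives A_2.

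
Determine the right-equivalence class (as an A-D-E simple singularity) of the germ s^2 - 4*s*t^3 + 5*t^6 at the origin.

The Hessian of f at 0 has rank 1. Corank 1: A-series; mu = 5 gives A_5.

A5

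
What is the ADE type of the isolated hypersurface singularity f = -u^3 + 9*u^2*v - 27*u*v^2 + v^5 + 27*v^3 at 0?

E_8

The Hessian of f at 0 has rank 0. Corank 2; j^3 = -(u - 3*v)^3 is a perfect cube, so E-series; the 5-jet and mu = 8 give E_8.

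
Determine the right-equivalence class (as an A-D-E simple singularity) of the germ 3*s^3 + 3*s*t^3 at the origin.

The Hessian of f at 0 has rank 0. Corank 2; j^3 = 3*s^3 is a perfect cube, so E-series; the 4-jet and mu = 7 give E_7.

E_{7}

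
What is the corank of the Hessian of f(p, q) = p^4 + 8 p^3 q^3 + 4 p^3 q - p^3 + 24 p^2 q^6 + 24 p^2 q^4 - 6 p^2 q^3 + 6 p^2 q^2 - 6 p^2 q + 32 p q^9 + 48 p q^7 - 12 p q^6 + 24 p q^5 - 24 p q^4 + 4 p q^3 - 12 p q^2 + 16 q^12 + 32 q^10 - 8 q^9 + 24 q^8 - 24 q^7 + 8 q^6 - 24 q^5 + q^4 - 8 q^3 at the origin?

The Hessian at 0 is [[0, 0], [0, 0]] of rank 0; hence corank 2.

2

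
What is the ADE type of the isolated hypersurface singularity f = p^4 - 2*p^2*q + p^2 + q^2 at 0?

A_{1}

The Hessian of f at 0 has rank 2. Corank 0: nondegenerate Morse point, so A_1.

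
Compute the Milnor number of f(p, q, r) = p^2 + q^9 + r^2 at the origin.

8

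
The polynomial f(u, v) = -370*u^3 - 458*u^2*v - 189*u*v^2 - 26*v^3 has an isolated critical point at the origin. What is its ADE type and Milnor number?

The Hessian of f at 0 is [[0, 0], [0, 0]] with rank 0, so corank 2. A Groebner basis of the Jacobian ideal J(f) in C{u,v} is {v^3, u^2 - 3*v^2/26, u*v + 9*v^2/26}; counting standard monomials gives mu = 4. Corank 2; j^3 = -(5*u + 2*v)*(74*u^2 + 62*u*v + 13*v^2) splits into three distinct lines over C (the quadratic factor has nonzero discriminant), so D_4.

Type D_4, Milnor number mu = 4.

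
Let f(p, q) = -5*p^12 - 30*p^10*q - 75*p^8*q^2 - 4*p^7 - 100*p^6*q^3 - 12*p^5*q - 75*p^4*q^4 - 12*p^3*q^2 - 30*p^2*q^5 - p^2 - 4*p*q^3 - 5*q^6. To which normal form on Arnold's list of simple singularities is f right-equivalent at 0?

A_{5}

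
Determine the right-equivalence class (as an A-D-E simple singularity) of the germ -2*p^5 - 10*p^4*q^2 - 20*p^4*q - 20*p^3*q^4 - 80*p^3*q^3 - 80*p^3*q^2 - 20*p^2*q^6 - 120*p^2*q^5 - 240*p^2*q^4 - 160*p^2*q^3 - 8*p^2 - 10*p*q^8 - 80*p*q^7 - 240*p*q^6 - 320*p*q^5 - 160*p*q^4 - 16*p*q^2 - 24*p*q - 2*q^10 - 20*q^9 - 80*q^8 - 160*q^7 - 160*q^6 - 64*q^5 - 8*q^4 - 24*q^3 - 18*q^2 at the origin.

A_4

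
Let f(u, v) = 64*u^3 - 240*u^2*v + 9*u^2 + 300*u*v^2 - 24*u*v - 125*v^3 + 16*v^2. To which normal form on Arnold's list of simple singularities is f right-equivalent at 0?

A2

The Hessian of f at 0 has rank 1. Corank 1: A-series; mu = 2 gives A_2.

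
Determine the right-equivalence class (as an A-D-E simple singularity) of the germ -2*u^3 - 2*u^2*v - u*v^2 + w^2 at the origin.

D_{4}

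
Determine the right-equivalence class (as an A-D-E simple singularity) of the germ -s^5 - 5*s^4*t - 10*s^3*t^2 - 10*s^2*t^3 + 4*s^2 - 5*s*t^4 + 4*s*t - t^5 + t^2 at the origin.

A_4

The Hessian of f at 0 has rank 1. Corank 1: A-series; mu = 4 gives A_4.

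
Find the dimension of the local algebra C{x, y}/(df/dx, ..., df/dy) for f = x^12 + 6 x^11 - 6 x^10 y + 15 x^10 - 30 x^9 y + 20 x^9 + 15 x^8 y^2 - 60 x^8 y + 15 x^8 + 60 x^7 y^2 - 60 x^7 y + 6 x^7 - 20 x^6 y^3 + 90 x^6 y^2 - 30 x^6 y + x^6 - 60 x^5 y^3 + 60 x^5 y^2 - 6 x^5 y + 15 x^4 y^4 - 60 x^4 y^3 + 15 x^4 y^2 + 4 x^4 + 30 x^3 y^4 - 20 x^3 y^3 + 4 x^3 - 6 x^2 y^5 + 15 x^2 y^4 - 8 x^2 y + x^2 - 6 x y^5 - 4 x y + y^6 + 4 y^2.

The Hessian of f at 0 is [[2, -4], [-4, 8]] with rank 1, so corank 1. A Groebner basis of the Jacobian ideal J(f) in C{x,y} is {x*y^2 + 3*x*y/4 + x/16 - y^2 - y/8, 5*x*y/8 + x/16 + y^3 - 3*y^2/4 - y/8, x^2 + x/2 - y}; counting standard monomials gives mu = 5. Corank 1: A-series; mu = 5 gives A_5.

5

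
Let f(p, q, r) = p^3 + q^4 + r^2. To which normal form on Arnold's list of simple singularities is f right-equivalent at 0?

The Hessian of f at 0 is [[0, 0, 0], [0, 0, 0], [0, 0, 2]] with rank 1, so corank 2. A Groebner basis of the Jacobian ideal J(f) in C{p,q,r} is {q^3, p^2, r}; counting standard monomials gives mu = 6. Corank 2; j^3 = p^3 is a perfect cube, so E-series; the 4-jet and mu = 6 give E_6.

E_{6}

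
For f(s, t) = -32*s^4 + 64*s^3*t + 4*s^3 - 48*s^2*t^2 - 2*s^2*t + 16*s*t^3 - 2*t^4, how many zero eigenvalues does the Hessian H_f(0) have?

2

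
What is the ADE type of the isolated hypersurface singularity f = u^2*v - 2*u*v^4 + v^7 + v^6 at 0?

D7

The Hessian of f at 0 has rank 0. Corank 2; j^3 = u^2*v has shape L^2 M (L != M), so D-series; mu = 7 gives D_7.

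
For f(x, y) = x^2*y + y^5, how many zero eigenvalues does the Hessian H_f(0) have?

2

The Hessian at 0 is [[0, 0], [0, 0]] of rank 0; hence corank 2.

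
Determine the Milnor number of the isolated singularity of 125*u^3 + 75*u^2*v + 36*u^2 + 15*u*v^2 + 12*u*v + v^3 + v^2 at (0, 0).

2

The Hessian of f at 0 is [[72, 12], [12, 2]] with rank 1, so corank 1. A Groebner basis of the Jacobian ideal J(f) in C{u,v} is {v^2, u + v/6}; counting standard monomials gives mu = 2. Corank 1: A-series; mu = 2 gives A_2.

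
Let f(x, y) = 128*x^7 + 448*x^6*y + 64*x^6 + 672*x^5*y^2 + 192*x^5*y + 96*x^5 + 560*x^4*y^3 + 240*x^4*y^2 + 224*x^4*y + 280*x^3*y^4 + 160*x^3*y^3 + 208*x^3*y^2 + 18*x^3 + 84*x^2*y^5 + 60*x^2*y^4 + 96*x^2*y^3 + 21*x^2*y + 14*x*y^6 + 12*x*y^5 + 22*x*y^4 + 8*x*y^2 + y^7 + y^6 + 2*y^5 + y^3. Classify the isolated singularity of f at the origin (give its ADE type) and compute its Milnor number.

Type D7, Milnor number mu = 7.

The Hessian of f at 0 is [[0, 0], [0, 0]] with rank 0, so corank 2. A Groebner basis of the Jacobian ideal J(f) in C{x,y} is {486*x^2 + 405*x*y + y^4 + 81*y^2, x^3 - 3*x^2/2 - x*y + y^3/27 - y^2/6, x^2*y + 3*x^2 + 2*x*y - y^3/9 + y^2/3, -9*x^2/2 + x*y^2 - 3*x*y + y^3/3 - y^2/2}; counting standard monomials gives mu = 7. Corank 2; j^3 = (2*x + y)*(3*x + y)^2 has shape L^2 M (L != M), so D-series; mu = 7 gives D_7.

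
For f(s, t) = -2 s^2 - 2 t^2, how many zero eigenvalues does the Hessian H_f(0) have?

0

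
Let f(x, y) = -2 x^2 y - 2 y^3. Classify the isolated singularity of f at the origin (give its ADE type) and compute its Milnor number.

Type D_{4}, Milnor number mu = 4.

The Hessian of f at 0 is [[0, 0], [0, 0]] with rank 0, so corank 2. A Groebner basis of the Jacobian ideal J(f) in C{x,y} is {y^3, x^2 + 3*y^2, x*y}; counting standard monomials gives mu = 4. Corank 2; j^3 = -2*y*(x^2 + y^2) splits into three distinct lines over C (the quadratic factor has nonzero discriminant), so D_4.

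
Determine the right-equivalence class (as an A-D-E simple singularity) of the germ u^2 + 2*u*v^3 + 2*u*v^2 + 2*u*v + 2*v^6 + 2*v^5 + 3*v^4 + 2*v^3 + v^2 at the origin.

The Hessian of f at 0 is [[2, 2], [2, 2]] with rank 1, so corank 1. A Groebner basis of the Jacobian ideal J(f) in C{u,v} is {u*v^2 - u*v - v^2, u + v^3 + v^2 + v, u^2 + 3*u*v - u + v^2 - v}; counting standard monomials gives mu = 5. Corank 1: A-series; mu = 5 gives A_5.

A5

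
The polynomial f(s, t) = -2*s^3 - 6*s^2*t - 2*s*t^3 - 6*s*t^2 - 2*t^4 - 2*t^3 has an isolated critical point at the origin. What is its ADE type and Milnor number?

Type E_{7}, Milnor number mu = 7.

The Hessian of f at 0 is [[0, 0], [0, 0]] with rank 0, so corank 2. A Groebner basis of the Jacobian ideal J(f) in C{s,t} is {s^3 + 3*s^2*t + 6*s^2 + 12*s*t + 6*t^2, -3*s^2 + s*t^2 - 6*s*t - 3*t^2, 3*s^2 + 6*s*t + t^3 + 3*t^2}; counting standard monomials gives mu = 7. Corank 2; j^3 = -2*(s + t)^3 is a perfect cube, so E-series; the 4-jet and mu = 7 give E_7.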